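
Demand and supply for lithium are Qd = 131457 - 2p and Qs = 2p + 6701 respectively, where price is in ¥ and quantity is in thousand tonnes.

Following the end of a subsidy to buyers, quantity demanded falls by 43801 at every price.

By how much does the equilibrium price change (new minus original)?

Before the shock: 131457 - 2p = 2p + 6701 ⇒ 124756 = 4p ⇒ p = 31189, Q = 69079.
With the change applied: demand Qd = 87656 - 2p, supply Qs = 2p + 6701.
New equilibrium: 87656 - 2p = 2p + 6701 ⇒ 80955 = 4p ⇒ p = 20238.75, Q = 47178.5.
Δp = 20238.75 − 31189 = -10950.25.

-10950.25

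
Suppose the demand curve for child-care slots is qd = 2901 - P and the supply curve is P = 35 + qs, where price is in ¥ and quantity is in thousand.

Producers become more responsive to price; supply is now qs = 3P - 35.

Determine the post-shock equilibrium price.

734

Solve the original market: 2901 - P = P - 35, hence P = 1468 and q = 1433.
The new curves are qd = 2901 - P (demand) and qs = 3P - 35 (supply).
Clearing the new market: 2901 - P = 3P - 35, so P = 734 and q = 2167.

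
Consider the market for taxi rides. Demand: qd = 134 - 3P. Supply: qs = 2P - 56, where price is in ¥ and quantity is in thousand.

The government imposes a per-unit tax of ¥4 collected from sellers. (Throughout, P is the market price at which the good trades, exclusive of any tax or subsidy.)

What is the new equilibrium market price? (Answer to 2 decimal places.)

39.60

Solve the original market: 134 - 3P = 2P - 56, hence P = 38 and q = 20.
Since sellers keep the price net of the tax, the effective supply curve becomes qs = 2P - 64.
Equate the new curves: 134 - 3P = 2P - 64, giving 198 = 5P, P = 39.6, q = 15.2.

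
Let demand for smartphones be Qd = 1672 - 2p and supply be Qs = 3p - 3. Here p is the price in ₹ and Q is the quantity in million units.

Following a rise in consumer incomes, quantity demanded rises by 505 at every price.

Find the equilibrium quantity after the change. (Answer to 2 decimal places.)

Solve the original market: 1672 - 2p = 3p - 3, hence p = 335 and Q = 1002.
The new curves are Qd = 2177 - 2p (demand) and Qs = 3p - 3 (supply).
Equate the new curves: 2177 - 2p = 3p - 3, giving 2180 = 5p, p = 436, Q = 1305.

1305.00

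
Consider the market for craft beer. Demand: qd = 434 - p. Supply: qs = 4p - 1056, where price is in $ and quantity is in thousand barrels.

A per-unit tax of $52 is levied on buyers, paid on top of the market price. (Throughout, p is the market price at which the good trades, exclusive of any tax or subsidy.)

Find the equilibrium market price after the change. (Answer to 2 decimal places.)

287.60

Initially, 434 - p = 4p - 1056, so 1490 = 5p and p = 298, q = 136.
Since buyers pay the price plus the tax, the effective demand curve becomes qd = 382 - p.
Equate the new curves: 382 - p = 4p - 1056, giving 1438 = 5p, p = 287.6, q = 94.4.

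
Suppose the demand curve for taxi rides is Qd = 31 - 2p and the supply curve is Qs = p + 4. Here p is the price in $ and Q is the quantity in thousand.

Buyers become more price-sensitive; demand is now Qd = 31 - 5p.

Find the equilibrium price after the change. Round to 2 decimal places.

4.50

Before the shock: 31 - 2p = p + 4 ⇒ 27 = 3p ⇒ p = 9, Q = 13.
The new curves are Qd = 31 - 5p (demand) and Qs = p + 4 (supply).
Clearing the new market: 31 - 5p = p + 4, so p = 4.5 and Q = 8.5.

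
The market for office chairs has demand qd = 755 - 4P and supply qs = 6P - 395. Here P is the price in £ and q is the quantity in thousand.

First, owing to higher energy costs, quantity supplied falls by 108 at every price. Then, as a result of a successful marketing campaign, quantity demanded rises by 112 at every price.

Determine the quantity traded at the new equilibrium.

Solve the original market: 755 - 4P = 6P - 395, hence P = 115 and q = 295.
After the shift, demand is qd = 867 - 4P and supply is qs = 6P - 503.
New equilibrium: 867 - 4P = 6P - 503 ⇒ 1370 = 10P ⇒ P = 137, q = 319.

319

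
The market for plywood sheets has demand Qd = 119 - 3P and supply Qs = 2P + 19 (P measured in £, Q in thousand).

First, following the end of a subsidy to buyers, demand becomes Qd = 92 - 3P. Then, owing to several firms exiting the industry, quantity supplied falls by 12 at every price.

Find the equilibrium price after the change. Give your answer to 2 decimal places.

Initially, 119 - 3P = 2P + 19, so 100 = 5P and P = 20, Q = 59.
The shock moves the curves to Qd = 92 - 3P and Qs = 2P + 7.
Equate the new curves: 92 - 3P = 2P + 7, giving 85 = 5P, P = 17, Q = 41.

17.00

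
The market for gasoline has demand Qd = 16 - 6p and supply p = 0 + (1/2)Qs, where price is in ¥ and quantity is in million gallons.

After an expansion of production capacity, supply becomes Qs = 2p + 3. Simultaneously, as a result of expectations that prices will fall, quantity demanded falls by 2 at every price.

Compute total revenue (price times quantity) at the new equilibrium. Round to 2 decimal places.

Original equilibrium: 16 - 6p = 2p gives 16 = 8p, so p = 2 and Q = 4.
After the shift, demand is Qd = 14 - 6p and supply is Qs = 2p + 3.
Setting them equal: 14 - 6p = 2p + 3 → 11 = 8p, so p = 1.375 and Q = 5.75.
New expenditure = 1.375 × 5.75 = 7.91.

7.91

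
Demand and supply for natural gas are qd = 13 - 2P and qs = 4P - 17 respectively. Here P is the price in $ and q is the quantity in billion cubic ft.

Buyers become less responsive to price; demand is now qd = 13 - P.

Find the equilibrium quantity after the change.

Solve the original market: 13 - 2P = 4P - 17, hence P = 5 and q = 3.
After the shift, demand is qd = 13 - P and supply is qs = 4P - 17.
Clearing the new market: 13 - P = 4P - 17, so P = 6 and q = 7.

7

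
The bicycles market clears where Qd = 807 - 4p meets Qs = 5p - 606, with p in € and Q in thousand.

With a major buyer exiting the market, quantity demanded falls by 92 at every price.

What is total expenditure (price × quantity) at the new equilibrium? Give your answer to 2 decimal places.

Before the shock: 807 - 4p = 5p - 606 ⇒ 1413 = 9p ⇒ p = 157, Q = 179.
With the change applied: demand Qd = 715 - 4p, supply Qs = 5p - 606.
New equilibrium: 715 - 4p = 5p - 606 ⇒ 1321 = 9p ⇒ p = 1321/9 ≈ 146.7778, Q = 1151/9 ≈ 127.8889.
New expenditure = 146.7778 × 127.8889 = 18771.25.

18771.25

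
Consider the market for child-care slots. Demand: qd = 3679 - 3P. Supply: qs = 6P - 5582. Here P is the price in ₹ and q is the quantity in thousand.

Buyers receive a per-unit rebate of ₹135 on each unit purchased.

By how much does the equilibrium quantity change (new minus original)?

Original equilibrium: 3679 - 3P = 6P - 5582 gives 9261 = 9P, so P = 1029 and q = 592.
Since buyers' out-of-pocket price is the market price minus the rebate, the effective demand curve becomes qd = 4084 - 3P.
Equate the new curves: 4084 - 3P = 6P - 5582, giving 9666 = 9P, P = 1074, q = 862.
Δq = 862 − 592 = +270.

+270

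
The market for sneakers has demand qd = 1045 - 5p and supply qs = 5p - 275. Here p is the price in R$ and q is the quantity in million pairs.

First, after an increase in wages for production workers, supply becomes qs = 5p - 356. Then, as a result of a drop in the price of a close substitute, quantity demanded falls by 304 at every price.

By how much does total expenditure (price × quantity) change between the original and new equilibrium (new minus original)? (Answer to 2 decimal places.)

-29702.75

Solve the original market: 1045 - 5p = 5p - 275, hence p = 132 and q = 385.
With the change applied: demand qd = 741 - 5p, supply qs = 5p - 356.
Setting them equal: 741 - 5p = 5p - 356 → 1097 = 10p, so p = 109.7 and q = 192.5.
Expenditure moves from 132×385 = 50820 to 109.7×192.5 = 21117.25; change = -29702.75.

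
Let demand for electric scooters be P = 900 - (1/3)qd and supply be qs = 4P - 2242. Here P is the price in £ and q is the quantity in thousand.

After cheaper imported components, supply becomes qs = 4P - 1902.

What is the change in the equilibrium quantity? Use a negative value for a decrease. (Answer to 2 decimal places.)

+145.71

Initially, 2700 - 3P = 4P - 2242, so 4942 = 7P and P = 706, q = 582.
With the change applied: demand qd = 2700 - 3P, supply qs = 4P - 1902.
New equilibrium: 2700 - 3P = 4P - 1902 ⇒ 4602 = 7P ⇒ P = 4602/7 ≈ 657.4286, q = 5094/7 ≈ 727.7143.
Δq = 727.7143 − 582 = +145.71.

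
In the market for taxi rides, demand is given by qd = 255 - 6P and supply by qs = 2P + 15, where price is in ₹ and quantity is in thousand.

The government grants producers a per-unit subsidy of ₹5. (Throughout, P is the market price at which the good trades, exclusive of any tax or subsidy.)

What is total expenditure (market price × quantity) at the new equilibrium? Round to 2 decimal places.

2371.88

Initially, 255 - 6P = 2P + 15, so 240 = 8P and P = 30, q = 75.
Since sellers receive the price plus the subsidy, the effective supply curve becomes qs = 2P + 25.
New equilibrium: 255 - 6P = 2P + 25 ⇒ 230 = 8P ⇒ P = 28.75, q = 82.5.
New expenditure = 28.75 × 82.5 = 2371.88.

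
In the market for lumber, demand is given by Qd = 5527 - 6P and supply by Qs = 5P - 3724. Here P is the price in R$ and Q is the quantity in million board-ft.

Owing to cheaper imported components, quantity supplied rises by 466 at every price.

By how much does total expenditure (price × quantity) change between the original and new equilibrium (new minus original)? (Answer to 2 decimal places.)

Before the shock: 5527 - 6P = 5P - 3724 ⇒ 9251 = 11P ⇒ P = 841, Q = 481.
The new curves are Qd = 5527 - 6P (demand) and Qs = 5P - 3258 (supply).
Clearing the new market: 5527 - 6P = 5P - 3258, so P = 8785/11 ≈ 798.6364 and Q = 8087/11 ≈ 735.1818.
Expenditure moves from 841×481 = 404521 to 798.6364×735.1818 = 587142.9339; change = +182621.93.

+182621.93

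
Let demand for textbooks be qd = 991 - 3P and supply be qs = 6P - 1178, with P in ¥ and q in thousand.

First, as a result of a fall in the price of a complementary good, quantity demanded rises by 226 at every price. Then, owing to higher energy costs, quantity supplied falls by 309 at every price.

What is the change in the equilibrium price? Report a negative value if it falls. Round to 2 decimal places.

+59.44

Original equilibrium: 991 - 3P = 6P - 1178 gives 2169 = 9P, so P = 241 and q = 268.
The shock moves the curves to qd = 1217 - 3P and qs = 6P - 1487.
Setting them equal: 1217 - 3P = 6P - 1487 → 2704 = 9P, so P = 2704/9 ≈ 300.4444 and q = 947/3 ≈ 315.6667.
ΔP = 300.4444 − 241 = +59.44.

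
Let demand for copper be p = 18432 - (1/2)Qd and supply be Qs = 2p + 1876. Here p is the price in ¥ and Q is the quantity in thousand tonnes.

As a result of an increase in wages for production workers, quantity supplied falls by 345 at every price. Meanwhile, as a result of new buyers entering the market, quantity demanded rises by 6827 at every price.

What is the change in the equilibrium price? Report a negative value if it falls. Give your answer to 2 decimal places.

+1793.00

Original equilibrium: 36864 - 2p = 2p + 1876 gives 34988 = 4p, so p = 8747 and Q = 19370.
The shock moves the curves to Qd = 43691 - 2p and Qs = 2p + 1531.
New equilibrium: 43691 - 2p = 2p + 1531 ⇒ 42160 = 4p ⇒ p = 10540, Q = 22611.
Δp = 10540 − 8747 = +1793.00.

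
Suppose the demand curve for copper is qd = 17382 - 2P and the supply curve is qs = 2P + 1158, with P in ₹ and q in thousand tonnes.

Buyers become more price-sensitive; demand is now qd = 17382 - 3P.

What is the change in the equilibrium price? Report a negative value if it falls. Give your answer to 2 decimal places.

-811.20

Solve the original market: 17382 - 2P = 2P + 1158, hence P = 4056 and q = 9270.
With the change applied: demand qd = 17382 - 3P, supply qs = 2P + 1158.
Clearing the new market: 17382 - 3P = 2P + 1158, so P = 3244.8 and q = 7647.6.
ΔP = 3244.8 − 4056 = -811.20.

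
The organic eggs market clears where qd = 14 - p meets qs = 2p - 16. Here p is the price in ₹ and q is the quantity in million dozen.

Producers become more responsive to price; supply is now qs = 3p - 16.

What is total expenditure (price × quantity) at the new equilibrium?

Original equilibrium: 14 - p = 2p - 16 gives 30 = 3p, so p = 10 and q = 4.
The new curves are qd = 14 - p (demand) and qs = 3p - 16 (supply).
New equilibrium: 14 - p = 3p - 16 ⇒ 30 = 4p ⇒ p = 7.5, q = 6.5.
New expenditure = 7.5 × 6.5 = 48.75.

48.75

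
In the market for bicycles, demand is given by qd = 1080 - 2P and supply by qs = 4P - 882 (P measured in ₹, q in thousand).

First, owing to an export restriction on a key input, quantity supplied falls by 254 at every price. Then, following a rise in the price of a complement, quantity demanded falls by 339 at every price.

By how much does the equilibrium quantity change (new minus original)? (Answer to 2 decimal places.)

Solve the original market: 1080 - 2P = 4P - 882, hence P = 327 and q = 426.
The shock moves the curves to qd = 741 - 2P and qs = 4P - 1136.
Setting them equal: 741 - 2P = 4P - 1136 → 1877 = 6P, so P = 1877/6 ≈ 312.8333 and q = 346/3 ≈ 115.3333.
Δq = 115.3333 − 426 = -310.67.

-310.67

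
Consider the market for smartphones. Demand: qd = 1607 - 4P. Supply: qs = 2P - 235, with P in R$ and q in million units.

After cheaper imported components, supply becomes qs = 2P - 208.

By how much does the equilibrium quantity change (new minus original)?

Original equilibrium: 1607 - 4P = 2P - 235 gives 1842 = 6P, so P = 307 and q = 379.
After the shift, demand is qd = 1607 - 4P and supply is qs = 2P - 208.
Clearing the new market: 1607 - 4P = 2P - 208, so P = 302.5 and q = 397.
Δq = 397 − 379 = +18.

+18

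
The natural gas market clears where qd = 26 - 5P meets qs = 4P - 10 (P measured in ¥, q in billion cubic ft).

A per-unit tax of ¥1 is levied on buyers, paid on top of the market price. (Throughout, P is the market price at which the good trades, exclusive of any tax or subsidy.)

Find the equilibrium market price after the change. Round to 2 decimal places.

Initially, 26 - 5P = 4P - 10, so 36 = 9P and P = 4, q = 6.
Since buyers pay the price plus the tax, the effective demand curve becomes qd = 21 - 5P.
New equilibrium: 21 - 5P = 4P - 10 ⇒ 31 = 9P ⇒ P = 31/9 ≈ 3.4444, q = 34/9 ≈ 3.7778.

3.44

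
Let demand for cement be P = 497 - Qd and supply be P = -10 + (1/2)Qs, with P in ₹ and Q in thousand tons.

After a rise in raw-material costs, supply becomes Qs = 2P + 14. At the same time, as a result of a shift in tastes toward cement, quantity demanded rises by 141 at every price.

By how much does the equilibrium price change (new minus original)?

+49

Solve the original market: 497 - P = 2P + 20, hence P = 159 and Q = 338.
The new curves are Qd = 638 - P (demand) and Qs = 2P + 14 (supply).
New equilibrium: 638 - P = 2P + 14 ⇒ 624 = 3P ⇒ P = 208, Q = 430.
ΔP = 208 − 159 = +49.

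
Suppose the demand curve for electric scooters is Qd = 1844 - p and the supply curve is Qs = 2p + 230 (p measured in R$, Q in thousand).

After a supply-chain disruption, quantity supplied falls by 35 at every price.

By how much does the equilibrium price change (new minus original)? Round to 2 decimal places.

+11.67

Solve the original market: 1844 - p = 2p + 230, hence p = 538 and Q = 1306.
The new curves are Qd = 1844 - p (demand) and Qs = 2p + 195 (supply).
Clearing the new market: 1844 - p = 2p + 195, so p = 1649/3 ≈ 549.6667 and Q = 3883/3 ≈ 1294.3333.
Δp = 549.6667 − 538 = +11.67.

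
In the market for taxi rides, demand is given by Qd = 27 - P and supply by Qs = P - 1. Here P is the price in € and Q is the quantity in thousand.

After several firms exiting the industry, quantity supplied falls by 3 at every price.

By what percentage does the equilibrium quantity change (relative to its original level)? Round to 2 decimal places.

-11.54

Solve the original market: 27 - P = P - 1, hence P = 14 and Q = 13.
The new curves are Qd = 27 - P (demand) and Qs = P - 4 (supply).
New equilibrium: 27 - P = P - 4 ⇒ 31 = 2P ⇒ P = 15.5, Q = 11.5.
%ΔQ = (11.5 − 13) / 13 × 100 = -11.54%.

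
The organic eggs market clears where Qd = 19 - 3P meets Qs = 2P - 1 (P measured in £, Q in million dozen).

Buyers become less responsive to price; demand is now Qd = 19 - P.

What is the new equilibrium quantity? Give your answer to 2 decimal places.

Solve the original market: 19 - 3P = 2P - 1, hence P = 4 and Q = 7.
With the change applied: demand Qd = 19 - P, supply Qs = 2P - 1.
New equilibrium: 19 - P = 2P - 1 ⇒ 20 = 3P ⇒ P = 20/3 ≈ 6.6667, Q = 37/3 ≈ 12.3333.

12.33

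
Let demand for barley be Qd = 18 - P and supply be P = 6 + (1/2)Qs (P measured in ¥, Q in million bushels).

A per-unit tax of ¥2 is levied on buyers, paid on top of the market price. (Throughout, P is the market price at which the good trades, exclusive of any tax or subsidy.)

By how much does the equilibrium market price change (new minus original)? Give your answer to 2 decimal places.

Solve the original market: 18 - P = 2P - 12, hence P = 10 and Q = 8.
Since buyers pay the price plus the tax, the effective demand curve becomes Qd = 16 - P.
Clearing the new market: 16 - P = 2P - 12, so P = 28/3 ≈ 9.3333 and Q = 20/3 ≈ 6.6667.
ΔP = 9.3333 − 10 = -0.67.

-0.67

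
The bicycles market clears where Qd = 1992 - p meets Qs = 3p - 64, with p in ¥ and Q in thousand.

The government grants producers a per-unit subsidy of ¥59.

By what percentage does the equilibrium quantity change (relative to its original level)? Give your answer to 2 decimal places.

+2.99

Solve the original market: 1992 - p = 3p - 64, hence p = 514 and Q = 1478.
Since sellers receive the price plus the subsidy, the effective supply curve becomes Qs = 3p + 113.
New equilibrium: 1992 - p = 3p + 113 ⇒ 1879 = 4p ⇒ p = 469.75, Q = 1522.25.
%ΔQ = (1522.25 − 1478) / 1478 × 100 = +2.99%.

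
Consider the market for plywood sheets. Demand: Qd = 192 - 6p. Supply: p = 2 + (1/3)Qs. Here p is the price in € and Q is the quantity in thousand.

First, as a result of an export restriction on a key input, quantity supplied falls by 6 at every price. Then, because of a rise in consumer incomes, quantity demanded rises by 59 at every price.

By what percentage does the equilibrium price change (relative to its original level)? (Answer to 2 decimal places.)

+32.83

Before the shock: 192 - 6p = 3p - 6 ⇒ 198 = 9p ⇒ p = 22, Q = 60.
With the change applied: demand Qd = 251 - 6p, supply Qs = 3p - 12.
Equate the new curves: 251 - 6p = 3p - 12, giving 263 = 9p, p = 263/9 ≈ 29.2222, Q = 227/3 ≈ 75.6667.
%Δp = (29.2222 − 22) / 22 × 100 = +32.83%.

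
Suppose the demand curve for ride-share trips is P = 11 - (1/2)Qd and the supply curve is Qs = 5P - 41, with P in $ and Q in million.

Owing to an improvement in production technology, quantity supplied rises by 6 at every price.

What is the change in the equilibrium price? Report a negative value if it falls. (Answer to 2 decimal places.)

-0.86

Solve the original market: 22 - 2P = 5P - 41, hence P = 9 and Q = 4.
With the change applied: demand Qd = 22 - 2P, supply Qs = 5P - 35.
Clearing the new market: 22 - 2P = 5P - 35, so P = 57/7 ≈ 8.1429 and Q = 40/7 ≈ 5.7143.
ΔP = 8.1429 − 9 = -0.86.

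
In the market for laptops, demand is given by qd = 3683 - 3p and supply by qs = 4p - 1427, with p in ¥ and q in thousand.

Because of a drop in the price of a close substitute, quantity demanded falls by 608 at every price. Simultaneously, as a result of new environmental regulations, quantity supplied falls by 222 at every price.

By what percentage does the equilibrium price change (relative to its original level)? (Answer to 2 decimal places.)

-7.55

Initially, 3683 - 3p = 4p - 1427, so 5110 = 7p and p = 730, q = 1493.
The shock moves the curves to qd = 3075 - 3p and qs = 4p - 1649.
Clearing the new market: 3075 - 3p = 4p - 1649, so p = 4724/7 ≈ 674.8571 and q = 7353/7 ≈ 1050.4286.
%Δp = (674.8571 − 730) / 730 × 100 = -7.55%.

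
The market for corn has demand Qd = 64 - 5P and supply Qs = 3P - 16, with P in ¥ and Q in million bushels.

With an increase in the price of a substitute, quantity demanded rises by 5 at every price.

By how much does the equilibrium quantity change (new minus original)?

+1.875

Before the shock: 64 - 5P = 3P - 16 ⇒ 80 = 8P ⇒ P = 10, Q = 14.
With the change applied: demand Qd = 69 - 5P, supply Qs = 3P - 16.
New equilibrium: 69 - 5P = 3P - 16 ⇒ 85 = 8P ⇒ P = 10.625, Q = 15.875.
ΔQ = 15.875 − 14 = +1.875.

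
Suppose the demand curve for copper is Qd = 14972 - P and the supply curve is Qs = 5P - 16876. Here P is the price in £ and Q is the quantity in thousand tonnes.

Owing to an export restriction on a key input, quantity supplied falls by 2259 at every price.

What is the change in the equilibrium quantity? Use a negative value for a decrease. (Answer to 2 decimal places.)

-376.50

Original equilibrium: 14972 - P = 5P - 16876 gives 31848 = 6P, so P = 5308 and Q = 9664.
After the shift, demand is Qd = 14972 - P and supply is Qs = 5P - 19135.
Equate the new curves: 14972 - P = 5P - 19135, giving 34107 = 6P, P = 5684.5, Q = 9287.5.
ΔQ = 9287.5 − 9664 = -376.50.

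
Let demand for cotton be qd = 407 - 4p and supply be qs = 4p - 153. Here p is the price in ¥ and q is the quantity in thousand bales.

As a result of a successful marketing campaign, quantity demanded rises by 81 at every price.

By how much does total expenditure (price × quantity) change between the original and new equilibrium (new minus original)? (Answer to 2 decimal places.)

+4530.94

Before the shock: 407 - 4p = 4p - 153 ⇒ 560 = 8p ⇒ p = 70, q = 127.
The shock moves the curves to qd = 488 - 4p and qs = 4p - 153.
Setting them equal: 488 - 4p = 4p - 153 → 641 = 8p, so p = 80.125 and q = 167.5.
Expenditure moves from 70×127 = 8890 to 80.125×167.5 = 13420.9375; change = +4530.94.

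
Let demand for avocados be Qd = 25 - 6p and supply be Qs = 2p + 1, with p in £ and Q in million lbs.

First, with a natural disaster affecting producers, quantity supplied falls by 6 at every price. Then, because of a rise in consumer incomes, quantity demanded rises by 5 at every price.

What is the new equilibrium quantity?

3.75

Solve the original market: 25 - 6p = 2p + 1, hence p = 3 and Q = 7.
With the change applied: demand Qd = 30 - 6p, supply Qs = 2p - 5.
Equate the new curves: 30 - 6p = 2p - 5, giving 35 = 8p, p = 4.375, Q = 3.75.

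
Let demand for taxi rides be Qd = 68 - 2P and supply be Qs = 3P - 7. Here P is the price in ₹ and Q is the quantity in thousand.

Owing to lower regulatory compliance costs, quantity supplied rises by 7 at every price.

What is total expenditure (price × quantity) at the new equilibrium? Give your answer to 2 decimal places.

554.88

Original equilibrium: 68 - 2P = 3P - 7 gives 75 = 5P, so P = 15 and Q = 38.
With the change applied: demand Qd = 68 - 2P, supply Qs = 3P.
Clearing the new market: 68 - 2P = 3P, so P = 13.6 and Q = 40.8.
New expenditure = 13.6 × 40.8 = 554.88.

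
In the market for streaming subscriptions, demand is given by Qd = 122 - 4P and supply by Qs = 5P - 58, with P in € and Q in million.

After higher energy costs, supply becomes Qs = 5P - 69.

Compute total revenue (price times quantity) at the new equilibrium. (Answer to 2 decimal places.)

Before the shock: 122 - 4P = 5P - 58 ⇒ 180 = 9P ⇒ P = 20, Q = 42.
After the shift, demand is Qd = 122 - 4P and supply is Qs = 5P - 69.
Setting them equal: 122 - 4P = 5P - 69 → 191 = 9P, so P = 191/9 ≈ 21.2222 and Q = 334/9 ≈ 37.1111.
New expenditure = 21.2222 × 37.1111 = 787.58.

787.58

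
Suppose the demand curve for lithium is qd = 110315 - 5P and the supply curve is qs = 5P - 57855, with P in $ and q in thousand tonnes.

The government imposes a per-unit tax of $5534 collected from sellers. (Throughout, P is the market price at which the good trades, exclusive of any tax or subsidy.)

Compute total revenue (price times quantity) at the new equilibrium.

Original equilibrium: 110315 - 5P = 5P - 57855 gives 168170 = 10P, so P = 16817 and q = 26230.
Since sellers keep the price net of the tax, the effective supply curve becomes qs = 5P - 85525.
New equilibrium: 110315 - 5P = 5P - 85525 ⇒ 195840 = 10P ⇒ P = 19584, q = 12395.
New expenditure = 19584 × 12395 = 242743680.

242743680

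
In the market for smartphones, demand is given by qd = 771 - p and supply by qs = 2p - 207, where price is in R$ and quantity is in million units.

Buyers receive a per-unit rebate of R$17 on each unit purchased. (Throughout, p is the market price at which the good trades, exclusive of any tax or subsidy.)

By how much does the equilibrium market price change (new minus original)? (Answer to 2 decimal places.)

+5.67

Solve the original market: 771 - p = 2p - 207, hence p = 326 and q = 445.
Since buyers' out-of-pocket price is the market price minus the rebate, the effective demand curve becomes qd = 788 - p.
Setting them equal: 788 - p = 2p - 207 → 995 = 3p, so p = 995/3 ≈ 331.6667 and q = 1369/3 ≈ 456.3333.
Δp = 331.6667 − 326 = +5.67.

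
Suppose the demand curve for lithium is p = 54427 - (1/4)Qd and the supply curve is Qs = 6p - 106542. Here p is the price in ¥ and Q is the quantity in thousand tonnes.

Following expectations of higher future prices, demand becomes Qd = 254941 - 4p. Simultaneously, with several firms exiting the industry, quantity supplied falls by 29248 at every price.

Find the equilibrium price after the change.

39073.1

Before the shock: 217708 - 4p = 6p - 106542 ⇒ 324250 = 10p ⇒ p = 32425, Q = 88008.
The shock moves the curves to Qd = 254941 - 4p and Qs = 6p - 135790.
New equilibrium: 254941 - 4p = 6p - 135790 ⇒ 390731 = 10p ⇒ p = 39073.1, Q = 98648.6.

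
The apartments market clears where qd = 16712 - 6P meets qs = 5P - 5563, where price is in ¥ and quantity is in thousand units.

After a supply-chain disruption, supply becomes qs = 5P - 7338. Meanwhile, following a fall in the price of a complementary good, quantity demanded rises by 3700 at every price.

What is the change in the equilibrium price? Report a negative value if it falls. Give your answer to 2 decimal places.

+497.73

Original equilibrium: 16712 - 6P = 5P - 5563 gives 22275 = 11P, so P = 2025 and q = 4562.
After the shift, demand is qd = 20412 - 6P and supply is qs = 5P - 7338.
New equilibrium: 20412 - 6P = 5P - 7338 ⇒ 27750 = 11P ⇒ P = 27750/11 ≈ 2522.7273, q = 58032/11 ≈ 5275.6364.
ΔP = 2522.7273 − 2025 = +497.73.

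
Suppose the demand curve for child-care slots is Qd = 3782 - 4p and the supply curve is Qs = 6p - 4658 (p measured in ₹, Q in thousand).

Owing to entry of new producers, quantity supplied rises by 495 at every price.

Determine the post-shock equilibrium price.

794.5

Before the shock: 3782 - 4p = 6p - 4658 ⇒ 8440 = 10p ⇒ p = 844, Q = 406.
The new curves are Qd = 3782 - 4p (demand) and Qs = 6p - 4163 (supply).
New equilibrium: 3782 - 4p = 6p - 4163 ⇒ 7945 = 10p ⇒ p = 794.5, Q = 604.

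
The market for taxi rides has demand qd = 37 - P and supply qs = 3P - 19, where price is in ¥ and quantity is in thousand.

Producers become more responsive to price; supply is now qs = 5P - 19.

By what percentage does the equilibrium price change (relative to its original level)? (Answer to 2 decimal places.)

Solve the original market: 37 - P = 3P - 19, hence P = 14 and q = 23.
With the change applied: demand qd = 37 - P, supply qs = 5P - 19.
Setting them equal: 37 - P = 5P - 19 → 56 = 6P, so P = 28/3 ≈ 9.3333 and q = 83/3 ≈ 27.6667.
%ΔP = (9.3333 − 14) / 14 × 100 = -33.33%.

-33.33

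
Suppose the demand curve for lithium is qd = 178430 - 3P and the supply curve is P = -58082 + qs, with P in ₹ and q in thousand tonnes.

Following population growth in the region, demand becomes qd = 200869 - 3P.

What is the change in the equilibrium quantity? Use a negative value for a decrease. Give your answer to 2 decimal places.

Original equilibrium: 178430 - 3P = P + 58082 gives 120348 = 4P, so P = 30087 and q = 88169.
The shock moves the curves to qd = 200869 - 3P and qs = P + 58082.
New equilibrium: 200869 - 3P = P + 58082 ⇒ 142787 = 4P ⇒ P = 35696.75, q = 93778.75.
Δq = 93778.75 − 88169 = +5609.75.

+5609.75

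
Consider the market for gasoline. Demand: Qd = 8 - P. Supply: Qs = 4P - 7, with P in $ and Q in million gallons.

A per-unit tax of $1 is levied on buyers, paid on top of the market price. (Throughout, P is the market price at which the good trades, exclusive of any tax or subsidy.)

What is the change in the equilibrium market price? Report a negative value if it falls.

Before the shock: 8 - P = 4P - 7 ⇒ 15 = 5P ⇒ P = 3, Q = 5.
Since buyers pay the price plus the tax, the effective demand curve becomes Qd = 7 - P.
Clearing the new market: 7 - P = 4P - 7, so P = 2.8 and Q = 4.2.
ΔP = 2.8 − 3 = -0.2.

-0.2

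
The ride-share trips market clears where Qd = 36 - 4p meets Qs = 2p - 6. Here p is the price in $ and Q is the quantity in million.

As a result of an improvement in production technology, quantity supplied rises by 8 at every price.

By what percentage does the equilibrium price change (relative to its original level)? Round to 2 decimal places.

Initially, 36 - 4p = 2p - 6, so 42 = 6p and p = 7, Q = 8.
After the shift, demand is Qd = 36 - 4p and supply is Qs = 2p + 2.
Setting them equal: 36 - 4p = 2p + 2 → 34 = 6p, so p = 17/3 ≈ 5.6667 and Q = 40/3 ≈ 13.3333.
%Δp = (5.6667 − 7) / 7 × 100 = -19.05%.

-19.05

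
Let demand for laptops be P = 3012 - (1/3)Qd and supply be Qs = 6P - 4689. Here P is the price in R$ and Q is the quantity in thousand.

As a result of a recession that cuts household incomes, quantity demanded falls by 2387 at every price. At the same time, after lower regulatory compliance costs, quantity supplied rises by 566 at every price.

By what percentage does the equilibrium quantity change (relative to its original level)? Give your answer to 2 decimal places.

-31.44

Initially, 9036 - 3P = 6P - 4689, so 13725 = 9P and P = 1525, Q = 4461.
After the shift, demand is Qd = 6649 - 3P and supply is Qs = 6P - 4123.
Equate the new curves: 6649 - 3P = 6P - 4123, giving 10772 = 9P, P = 10772/9 ≈ 1196.8889, Q = 9175/3 ≈ 3058.3333.
%ΔQ = (3058.3333 − 4461) / 4461 × 100 = -31.44%.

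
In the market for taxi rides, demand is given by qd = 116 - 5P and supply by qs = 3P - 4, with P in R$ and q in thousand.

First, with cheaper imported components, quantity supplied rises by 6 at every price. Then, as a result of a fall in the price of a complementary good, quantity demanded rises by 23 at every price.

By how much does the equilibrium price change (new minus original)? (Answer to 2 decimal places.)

+2.13

Initially, 116 - 5P = 3P - 4, so 120 = 8P and P = 15, q = 41.
The shock moves the curves to qd = 139 - 5P and qs = 3P + 2.
Equate the new curves: 139 - 5P = 3P + 2, giving 137 = 8P, P = 17.125, q = 53.375.
ΔP = 17.125 − 15 = +2.13.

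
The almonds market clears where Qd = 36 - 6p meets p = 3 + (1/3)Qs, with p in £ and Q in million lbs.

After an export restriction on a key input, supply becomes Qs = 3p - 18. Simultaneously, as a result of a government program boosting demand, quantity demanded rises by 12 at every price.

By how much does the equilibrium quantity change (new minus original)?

-2

Original equilibrium: 36 - 6p = 3p - 9 gives 45 = 9p, so p = 5 and Q = 6.
The new curves are Qd = 48 - 6p (demand) and Qs = 3p - 18 (supply).
New equilibrium: 48 - 6p = 3p - 18 ⇒ 66 = 9p ⇒ p = 22/3 ≈ 7.3333, Q = 4.
ΔQ = 4 − 6 = -2.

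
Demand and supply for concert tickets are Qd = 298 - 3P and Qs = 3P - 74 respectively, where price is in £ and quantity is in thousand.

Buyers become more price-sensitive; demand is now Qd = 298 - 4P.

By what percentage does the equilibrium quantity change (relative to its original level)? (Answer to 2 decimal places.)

Initially, 298 - 3P = 3P - 74, so 372 = 6P and P = 62, Q = 112.
With the change applied: demand Qd = 298 - 4P, supply Qs = 3P - 74.
Equate the new curves: 298 - 4P = 3P - 74, giving 372 = 7P, P = 372/7 ≈ 53.1429, Q = 598/7 ≈ 85.4286.
%ΔQ = (85.4286 − 112) / 112 × 100 = -23.72%.

-23.72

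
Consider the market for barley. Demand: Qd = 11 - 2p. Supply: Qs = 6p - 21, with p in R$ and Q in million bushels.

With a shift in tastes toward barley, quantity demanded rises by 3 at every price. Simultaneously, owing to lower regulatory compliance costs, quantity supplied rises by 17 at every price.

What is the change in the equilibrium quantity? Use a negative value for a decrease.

+6.5

Before the shock: 11 - 2p = 6p - 21 ⇒ 32 = 8p ⇒ p = 4, Q = 3.
The shock moves the curves to Qd = 14 - 2p and Qs = 6p - 4.
New equilibrium: 14 - 2p = 6p - 4 ⇒ 18 = 8p ⇒ p = 2.25, Q = 9.5.
ΔQ = 9.5 − 3 = +6.5.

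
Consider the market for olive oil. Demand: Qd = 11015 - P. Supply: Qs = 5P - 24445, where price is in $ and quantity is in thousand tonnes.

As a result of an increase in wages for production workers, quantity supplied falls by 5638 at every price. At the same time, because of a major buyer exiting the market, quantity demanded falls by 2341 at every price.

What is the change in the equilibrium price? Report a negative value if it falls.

Original equilibrium: 11015 - P = 5P - 24445 gives 35460 = 6P, so P = 5910 and Q = 5105.
With the change applied: demand Qd = 8674 - P, supply Qs = 5P - 30083.
Setting them equal: 8674 - P = 5P - 30083 → 38757 = 6P, so P = 6459.5 and Q = 2214.5.
ΔP = 6459.5 − 5910 = +549.5.

+549.5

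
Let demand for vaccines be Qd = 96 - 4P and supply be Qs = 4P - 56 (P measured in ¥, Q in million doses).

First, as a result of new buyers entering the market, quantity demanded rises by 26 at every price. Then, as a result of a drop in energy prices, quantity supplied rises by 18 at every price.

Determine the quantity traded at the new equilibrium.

42

Solve the original market: 96 - 4P = 4P - 56, hence P = 19 and Q = 20.
The new curves are Qd = 122 - 4P (demand) and Qs = 4P - 38 (supply).
Setting them equal: 122 - 4P = 4P - 38 → 160 = 8P, so P = 20 and Q = 42.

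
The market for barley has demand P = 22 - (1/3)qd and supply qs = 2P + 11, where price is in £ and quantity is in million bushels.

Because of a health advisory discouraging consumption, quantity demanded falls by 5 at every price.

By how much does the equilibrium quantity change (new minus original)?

-2

Before the shock: 66 - 3P = 2P + 11 ⇒ 55 = 5P ⇒ P = 11, q = 33.
After the shift, demand is qd = 61 - 3P and supply is qs = 2P + 11.
Clearing the new market: 61 - 3P = 2P + 11, so P = 10 and q = 31.
Δq = 31 − 33 = -2.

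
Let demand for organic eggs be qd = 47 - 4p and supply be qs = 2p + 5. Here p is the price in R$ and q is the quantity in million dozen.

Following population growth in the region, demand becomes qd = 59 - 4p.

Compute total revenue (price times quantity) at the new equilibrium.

207

Before the shock: 47 - 4p = 2p + 5 ⇒ 42 = 6p ⇒ p = 7, q = 19.
The shock moves the curves to qd = 59 - 4p and qs = 2p + 5.
Equate the new curves: 59 - 4p = 2p + 5, giving 54 = 6p, p = 9, q = 23.
New expenditure = 9 × 23 = 207.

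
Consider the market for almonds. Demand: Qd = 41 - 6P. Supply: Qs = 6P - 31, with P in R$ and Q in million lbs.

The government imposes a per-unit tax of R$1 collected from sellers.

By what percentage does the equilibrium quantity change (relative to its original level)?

-60

Solve the original market: 41 - 6P = 6P - 31, hence P = 6 and Q = 5.
Since sellers keep the price net of the tax, the effective supply curve becomes Qs = 6P - 37.
New equilibrium: 41 - 6P = 6P - 37 ⇒ 78 = 12P ⇒ P = 6.5, Q = 2.
%ΔQ = (2 − 5) / 5 × 100 = -60%.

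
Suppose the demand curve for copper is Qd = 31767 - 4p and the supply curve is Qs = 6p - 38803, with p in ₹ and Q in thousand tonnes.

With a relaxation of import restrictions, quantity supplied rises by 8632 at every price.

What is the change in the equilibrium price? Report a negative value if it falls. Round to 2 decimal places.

-863.20

Solve the original market: 31767 - 4p = 6p - 38803, hence p = 7057 and Q = 3539.
With the change applied: demand Qd = 31767 - 4p, supply Qs = 6p - 30171.
New equilibrium: 31767 - 4p = 6p - 30171 ⇒ 61938 = 10p ⇒ p = 6193.8, Q = 6991.8.
Δp = 6193.8 − 7057 = -863.20.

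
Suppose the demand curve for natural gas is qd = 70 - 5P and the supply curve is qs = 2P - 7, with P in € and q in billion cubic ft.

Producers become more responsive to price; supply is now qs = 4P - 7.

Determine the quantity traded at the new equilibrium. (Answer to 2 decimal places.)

27.22

Before the shock: 70 - 5P = 2P - 7 ⇒ 77 = 7P ⇒ P = 11, q = 15.
The shock moves the curves to qd = 70 - 5P and qs = 4P - 7.
New equilibrium: 70 - 5P = 4P - 7 ⇒ 77 = 9P ⇒ P = 77/9 ≈ 8.5556, q = 245/9 ≈ 27.2222.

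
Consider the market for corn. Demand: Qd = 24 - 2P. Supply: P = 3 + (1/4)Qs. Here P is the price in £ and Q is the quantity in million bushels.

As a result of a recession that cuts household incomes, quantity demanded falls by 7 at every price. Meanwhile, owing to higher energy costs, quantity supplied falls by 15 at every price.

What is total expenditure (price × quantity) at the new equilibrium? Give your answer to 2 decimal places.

17.11

Original equilibrium: 24 - 2P = 4P - 12 gives 36 = 6P, so P = 6 and Q = 12.
After the shift, demand is Qd = 17 - 2P and supply is Qs = 4P - 27.
Clearing the new market: 17 - 2P = 4P - 27, so P = 22/3 ≈ 7.3333 and Q = 7/3 ≈ 2.3333.
New expenditure = 7.3333 × 2.3333 = 17.11.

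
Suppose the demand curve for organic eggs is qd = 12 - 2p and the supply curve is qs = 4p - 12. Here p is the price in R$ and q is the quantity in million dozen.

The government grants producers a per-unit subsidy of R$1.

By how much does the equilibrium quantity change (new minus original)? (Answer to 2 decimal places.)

+1.33

Before the shock: 12 - 2p = 4p - 12 ⇒ 24 = 6p ⇒ p = 4, q = 4.
Since sellers receive the price plus the subsidy, the effective supply curve becomes qs = 4p - 8.
Clearing the new market: 12 - 2p = 4p - 8, so p = 10/3 ≈ 3.3333 and q = 16/3 ≈ 5.3333.
Δq = 5.3333 − 4 = +1.33.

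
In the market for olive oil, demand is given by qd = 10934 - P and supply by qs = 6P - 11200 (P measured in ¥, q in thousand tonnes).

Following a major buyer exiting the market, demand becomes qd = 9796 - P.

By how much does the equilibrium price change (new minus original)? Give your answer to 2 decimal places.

-162.57

Initially, 10934 - P = 6P - 11200, so 22134 = 7P and P = 3162, q = 7772.
After the shift, demand is qd = 9796 - P and supply is qs = 6P - 11200.
Clearing the new market: 9796 - P = 6P - 11200, so P = 20996/7 ≈ 2999.4286 and q = 47576/7 ≈ 6796.5714.
ΔP = 2999.4286 − 3162 = -162.57.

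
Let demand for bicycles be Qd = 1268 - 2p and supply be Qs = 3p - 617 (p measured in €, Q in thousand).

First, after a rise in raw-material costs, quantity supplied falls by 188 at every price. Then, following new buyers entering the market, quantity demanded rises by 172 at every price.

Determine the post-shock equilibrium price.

Original equilibrium: 1268 - 2p = 3p - 617 gives 1885 = 5p, so p = 377 and Q = 514.
The new curves are Qd = 1440 - 2p (demand) and Qs = 3p - 805 (supply).
Clearing the new market: 1440 - 2p = 3p - 805, so p = 449 and Q = 542.

449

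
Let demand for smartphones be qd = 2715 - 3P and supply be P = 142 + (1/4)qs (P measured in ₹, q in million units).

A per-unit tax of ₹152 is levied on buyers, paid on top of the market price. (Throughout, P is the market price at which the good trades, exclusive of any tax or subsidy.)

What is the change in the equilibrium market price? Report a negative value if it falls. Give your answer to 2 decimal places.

-65.14

Solve the original market: 2715 - 3P = 4P - 568, hence P = 469 and q = 1308.
Since buyers pay the price plus the tax, the effective demand curve becomes qd = 2259 - 3P.
Equate the new curves: 2259 - 3P = 4P - 568, giving 2827 = 7P, P = 2827/7 ≈ 403.8571, q = 7332/7 ≈ 1047.4286.
ΔP = 403.8571 − 469 = -65.14.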